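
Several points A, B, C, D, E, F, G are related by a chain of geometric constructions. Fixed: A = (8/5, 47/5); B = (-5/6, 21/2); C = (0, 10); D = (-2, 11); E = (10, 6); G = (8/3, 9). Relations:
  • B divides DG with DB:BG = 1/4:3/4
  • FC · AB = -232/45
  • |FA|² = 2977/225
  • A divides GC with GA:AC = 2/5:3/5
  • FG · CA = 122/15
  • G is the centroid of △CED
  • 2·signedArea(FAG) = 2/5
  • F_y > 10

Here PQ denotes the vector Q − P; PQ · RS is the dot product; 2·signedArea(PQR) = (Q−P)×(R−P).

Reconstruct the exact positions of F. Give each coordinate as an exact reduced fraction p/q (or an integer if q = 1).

F = (-5/3, 11)

1. F_x = -5/3  [FG · CA = 122/15 ∩ 2·signedArea(FAG) = 2/5]
2. F_y = 11  [FG · CA = 122/15 ∩ 2·signedArea(FAG) = 2/5]
   → F = (-5/3, 11)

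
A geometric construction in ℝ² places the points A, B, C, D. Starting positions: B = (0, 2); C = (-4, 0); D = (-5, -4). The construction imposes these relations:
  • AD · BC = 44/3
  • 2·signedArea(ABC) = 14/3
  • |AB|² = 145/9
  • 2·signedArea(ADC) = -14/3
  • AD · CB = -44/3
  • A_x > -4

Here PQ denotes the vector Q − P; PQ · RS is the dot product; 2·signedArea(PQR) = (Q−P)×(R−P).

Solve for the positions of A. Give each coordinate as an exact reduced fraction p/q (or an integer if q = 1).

1. A_x = -3  [2·signedArea(ADC) = -14/3 ∩ AD · CB = -44/3]
2. A_y = -2/3  [2·signedArea(ADC) = -14/3 ∩ AD · CB = -44/3]
   → A = (-3, -2/3)

A = (-3, -2/3)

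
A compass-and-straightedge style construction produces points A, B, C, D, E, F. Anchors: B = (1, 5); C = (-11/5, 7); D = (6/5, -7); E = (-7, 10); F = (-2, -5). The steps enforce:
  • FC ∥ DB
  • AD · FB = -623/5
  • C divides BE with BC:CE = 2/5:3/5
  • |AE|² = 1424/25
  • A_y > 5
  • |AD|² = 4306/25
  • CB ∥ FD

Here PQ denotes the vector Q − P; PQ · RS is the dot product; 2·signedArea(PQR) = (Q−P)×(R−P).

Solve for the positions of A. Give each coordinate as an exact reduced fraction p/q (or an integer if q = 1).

1. A_x = -3/5  [line -3·x + -10·y + 291/5 = 0 ∩ |AD|² = 4306/25]
2. A_y = 6  [line -3·x + -10·y + 291/5 = 0 ∩ |AD|² = 4306/25]
   → A = (-3/5, 6)

A = (-3/5, 6)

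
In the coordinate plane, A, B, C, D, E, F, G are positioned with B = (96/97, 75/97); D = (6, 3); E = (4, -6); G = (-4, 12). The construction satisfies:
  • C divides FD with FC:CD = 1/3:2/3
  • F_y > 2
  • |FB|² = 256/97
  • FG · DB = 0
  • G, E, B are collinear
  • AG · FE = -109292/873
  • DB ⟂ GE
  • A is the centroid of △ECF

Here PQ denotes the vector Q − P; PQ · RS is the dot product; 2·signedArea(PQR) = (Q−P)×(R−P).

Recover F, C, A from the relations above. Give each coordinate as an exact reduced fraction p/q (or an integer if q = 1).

1. F_x = 32/97  [line 486/97·x + 216/97·y + -648/97 = 0 ∩ |FB|² = 256/97]
2. F_y = 219/97  [line 486/97·x + 216/97·y + -648/97 = 0 ∩ |FB|² = 256/97]
   → F = (32/97, 219/97)
3. C_x = 646/291  [C divides FD with FC:CD = 1/3:2/3]
4. C_y = 243/97  [C divides FD with FC:CD = 1/3:2/3]
   → C = (646/291, 243/97)
5. A_x = 1906/873  [A is the centroid of △ECF]
6. A_y = -40/97  [A is the centroid of △ECF]
   → A = (1906/873, -40/97)

A = (1906/873, -40/97)
C = (646/291, 243/97)
F = (32/97, 219/97)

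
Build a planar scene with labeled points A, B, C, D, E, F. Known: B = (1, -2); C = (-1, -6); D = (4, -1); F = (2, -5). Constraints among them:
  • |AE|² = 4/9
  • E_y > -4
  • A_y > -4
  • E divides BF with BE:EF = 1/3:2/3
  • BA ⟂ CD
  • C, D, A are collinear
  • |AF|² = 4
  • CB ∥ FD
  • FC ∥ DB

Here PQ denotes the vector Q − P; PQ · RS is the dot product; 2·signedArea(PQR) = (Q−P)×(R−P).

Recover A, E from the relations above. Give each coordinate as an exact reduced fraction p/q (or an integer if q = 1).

1. A_x = 2  [C, D, A are collinear ∩ BA ⟂ CD]
2. A_y = -3  [C, D, A are collinear ∩ BA ⟂ CD]
   → A = (2, -3)
3. E_x = 4/3  [E divides BF with BE:EF = 1/3:2/3]
4. E_y = -3  [E divides BF with BE:EF = 1/3:2/3]
   → E = (4/3, -3)

A = (2, -3)
E = (4/3, -3)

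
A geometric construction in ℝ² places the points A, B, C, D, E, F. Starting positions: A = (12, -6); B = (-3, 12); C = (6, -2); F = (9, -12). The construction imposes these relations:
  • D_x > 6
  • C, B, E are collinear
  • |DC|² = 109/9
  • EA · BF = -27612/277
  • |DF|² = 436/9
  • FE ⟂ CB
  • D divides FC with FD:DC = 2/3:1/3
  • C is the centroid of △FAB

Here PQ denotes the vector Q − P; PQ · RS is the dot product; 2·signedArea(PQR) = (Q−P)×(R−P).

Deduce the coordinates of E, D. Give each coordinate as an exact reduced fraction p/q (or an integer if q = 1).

1. E_x = 3165/277  [C, B, E are collinear ∩ FE ⟂ CB]
2. E_y = -2892/277  [C, B, E are collinear ∩ FE ⟂ CB]
   → E = (3165/277, -2892/277)
3. D_x = 7  [D divides FC with FD:DC = 2/3:1/3]
4. D_y = -16/3  [D divides FC with FD:DC = 2/3:1/3]
   → D = (7, -16/3)

D = (7, -16/3)
E = (3165/277, -2892/277)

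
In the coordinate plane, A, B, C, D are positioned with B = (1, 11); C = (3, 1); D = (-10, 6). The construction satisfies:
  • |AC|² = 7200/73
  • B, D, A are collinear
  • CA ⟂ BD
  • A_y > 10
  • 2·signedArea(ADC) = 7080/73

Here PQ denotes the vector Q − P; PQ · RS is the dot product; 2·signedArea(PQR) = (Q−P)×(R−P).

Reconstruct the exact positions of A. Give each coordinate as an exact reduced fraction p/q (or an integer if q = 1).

1. A_x = -81/73  [B, D, A are collinear ∩ CA ⟂ BD]
2. A_y = 733/73  [B, D, A are collinear ∩ CA ⟂ BD]
   → A = (-81/73, 733/73)

A = (-81/73, 733/73)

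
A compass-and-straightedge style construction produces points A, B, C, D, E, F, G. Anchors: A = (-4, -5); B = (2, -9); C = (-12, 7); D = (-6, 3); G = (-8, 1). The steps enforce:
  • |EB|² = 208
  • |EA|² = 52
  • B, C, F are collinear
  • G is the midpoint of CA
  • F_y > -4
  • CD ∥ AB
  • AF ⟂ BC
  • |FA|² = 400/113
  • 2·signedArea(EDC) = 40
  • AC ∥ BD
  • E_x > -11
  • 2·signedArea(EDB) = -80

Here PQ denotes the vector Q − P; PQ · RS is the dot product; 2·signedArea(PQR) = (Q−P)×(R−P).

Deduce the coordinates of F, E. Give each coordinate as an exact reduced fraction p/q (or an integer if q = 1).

1. F_x = -292/113  [B, C, F are collinear ∩ AF ⟂ BC]
2. F_y = -425/113  [B, C, F are collinear ∩ AF ⟂ BC]
   → F = (-292/113, -425/113)
3. E_x = -10  [2·signedArea(EDC) = 40 ∩ 2·signedArea(EDB) = -80]
4. E_y = -1  [2·signedArea(EDC) = 40 ∩ 2·signedArea(EDB) = -80]
   → E = (-10, -1)

E = (-10, -1)
F = (-292/113, -425/113)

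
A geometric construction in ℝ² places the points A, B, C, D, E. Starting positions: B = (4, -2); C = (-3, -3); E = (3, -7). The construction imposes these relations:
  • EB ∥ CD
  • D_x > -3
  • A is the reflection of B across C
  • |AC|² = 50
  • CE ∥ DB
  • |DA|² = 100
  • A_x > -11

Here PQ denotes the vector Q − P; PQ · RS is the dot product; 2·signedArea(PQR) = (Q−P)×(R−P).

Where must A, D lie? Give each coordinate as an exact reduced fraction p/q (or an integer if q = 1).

1. A_x = -10  [A is the reflection of B across C]
2. A_y = -4  [A is the reflection of B across C]
   → A = (-10, -4)
3. D_x = -2  [CE ∥ DB ∩ EB ∥ CD]
4. D_y = 2  [CE ∥ DB ∩ EB ∥ CD]
   → D = (-2, 2)

A = (-10, -4)
D = (-2, 2)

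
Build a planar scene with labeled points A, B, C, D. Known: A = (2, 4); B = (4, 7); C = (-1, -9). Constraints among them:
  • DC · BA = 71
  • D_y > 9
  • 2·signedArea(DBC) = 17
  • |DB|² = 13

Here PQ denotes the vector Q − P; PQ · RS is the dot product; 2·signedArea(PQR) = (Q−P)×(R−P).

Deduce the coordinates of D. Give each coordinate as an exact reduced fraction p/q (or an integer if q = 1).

1. D_x = 6  [DC · BA = 71 ∩ 2·signedArea(DBC) = 17]
2. D_y = 10  [DC · BA = 71 ∩ 2·signedArea(DBC) = 17]
   → D = (6, 10)

D = (6, 10)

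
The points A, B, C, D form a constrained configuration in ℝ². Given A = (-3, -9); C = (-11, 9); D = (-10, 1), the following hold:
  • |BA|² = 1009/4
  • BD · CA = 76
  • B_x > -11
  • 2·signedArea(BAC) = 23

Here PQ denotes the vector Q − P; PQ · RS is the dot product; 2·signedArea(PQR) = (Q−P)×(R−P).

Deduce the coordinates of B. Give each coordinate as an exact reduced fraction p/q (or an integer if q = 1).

1. B_x = -21/2  [2·signedArea(BAC) = 23 ∩ BD · CA = 76]
2. B_y = 5  [2·signedArea(BAC) = 23 ∩ BD · CA = 76]
   → B = (-21/2, 5)

B = (-21/2, 5)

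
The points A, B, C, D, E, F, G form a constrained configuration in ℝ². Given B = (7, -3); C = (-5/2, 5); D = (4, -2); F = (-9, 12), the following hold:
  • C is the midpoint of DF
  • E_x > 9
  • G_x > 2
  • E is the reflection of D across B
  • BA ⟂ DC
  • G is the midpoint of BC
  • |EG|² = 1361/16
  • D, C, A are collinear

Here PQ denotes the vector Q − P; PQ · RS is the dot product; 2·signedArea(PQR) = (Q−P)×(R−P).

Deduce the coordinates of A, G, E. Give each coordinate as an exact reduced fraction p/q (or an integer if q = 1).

A = (2149/365, -1472/365)
E = (10, -4)
G = (9/4, 1)

1. A_x = 2149/365  [D, C, A are collinear ∩ BA ⟂ DC]
2. A_y = -1472/365  [D, C, A are collinear ∩ BA ⟂ DC]
   → A = (2149/365, -1472/365)
3. G_x = 9/4  [G is the midpoint of BC]
4. G_y = 1  [G is the midpoint of BC]
   → G = (9/4, 1)
5. E_x = 10  [E is the reflection of D across B]
6. E_y = -4  [E is the reflection of D across B]
   → E = (10, -4)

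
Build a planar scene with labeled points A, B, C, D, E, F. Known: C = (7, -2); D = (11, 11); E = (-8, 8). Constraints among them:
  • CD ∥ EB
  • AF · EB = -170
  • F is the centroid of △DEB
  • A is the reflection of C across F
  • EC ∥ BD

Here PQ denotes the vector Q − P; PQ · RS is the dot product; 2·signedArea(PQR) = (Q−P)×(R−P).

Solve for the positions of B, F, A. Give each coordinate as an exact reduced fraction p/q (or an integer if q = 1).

A = (-23/3, 86/3)
B = (-4, 21)
F = (-1/3, 40/3)

1. B_x = -4  [EC ∥ BD ∩ CD ∥ EB]
2. B_y = 21  [EC ∥ BD ∩ CD ∥ EB]
   → B = (-4, 21)
3. F_x = -1/3  [F is the centroid of △DEB]
4. F_y = 40/3  [F is the centroid of △DEB]
   → F = (-1/3, 40/3)
5. A_x = -23/3  [A is the reflection of C across F]
6. A_y = 86/3  [A is the reflection of C across F]
   → A = (-23/3, 86/3)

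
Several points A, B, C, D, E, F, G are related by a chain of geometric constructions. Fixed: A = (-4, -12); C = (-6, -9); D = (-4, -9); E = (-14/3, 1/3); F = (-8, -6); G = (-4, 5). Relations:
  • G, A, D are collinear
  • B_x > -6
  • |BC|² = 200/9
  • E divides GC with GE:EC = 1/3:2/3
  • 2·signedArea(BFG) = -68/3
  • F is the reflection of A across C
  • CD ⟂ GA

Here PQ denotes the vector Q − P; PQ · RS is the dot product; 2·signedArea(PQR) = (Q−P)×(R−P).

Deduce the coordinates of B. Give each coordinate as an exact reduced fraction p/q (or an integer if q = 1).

1. B_x = -16/3  [line -11·x + 4·y + -124/3 = 0 ∩ |BC|² = 200/9]
2. B_y = -13/3  [line -11·x + 4·y + -124/3 = 0 ∩ |BC|² = 200/9]
   → B = (-16/3, -13/3)

B = (-16/3, -13/3)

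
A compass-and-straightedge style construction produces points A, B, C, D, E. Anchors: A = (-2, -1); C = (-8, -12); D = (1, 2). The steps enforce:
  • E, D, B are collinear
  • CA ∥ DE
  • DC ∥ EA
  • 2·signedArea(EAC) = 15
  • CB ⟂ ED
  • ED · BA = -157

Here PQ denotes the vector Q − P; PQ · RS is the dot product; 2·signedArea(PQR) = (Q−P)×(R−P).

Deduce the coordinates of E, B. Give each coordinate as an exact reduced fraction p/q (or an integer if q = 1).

1. E_x = 7  [DC ∥ EA ∩ CA ∥ DE]
2. E_y = 13  [DC ∥ EA ∩ CA ∥ DE]
   → E = (7, 13)
3. B_x = -1091/157  [E, D, B are collinear ∩ CB ⟂ ED]
4. B_y = -1974/157  [E, D, B are collinear ∩ CB ⟂ ED]
   → B = (-1091/157, -1974/157)

B = (-1091/157, -1974/157)
E = (7, 13)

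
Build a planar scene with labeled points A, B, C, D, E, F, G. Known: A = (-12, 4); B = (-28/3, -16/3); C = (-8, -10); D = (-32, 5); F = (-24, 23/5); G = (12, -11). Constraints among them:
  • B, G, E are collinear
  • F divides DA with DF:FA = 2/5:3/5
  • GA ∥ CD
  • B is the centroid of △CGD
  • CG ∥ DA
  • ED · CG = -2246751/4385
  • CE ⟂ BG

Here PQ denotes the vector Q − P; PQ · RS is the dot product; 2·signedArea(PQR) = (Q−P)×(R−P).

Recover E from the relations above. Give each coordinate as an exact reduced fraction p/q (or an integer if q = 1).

E = (-30388/4385, -26186/4385)

1. E_x = -30388/4385  [B, G, E are collinear ∩ CE ⟂ BG]
2. E_y = -26186/4385  [B, G, E are collinear ∩ CE ⟂ BG]
   → E = (-30388/4385, -26186/4385)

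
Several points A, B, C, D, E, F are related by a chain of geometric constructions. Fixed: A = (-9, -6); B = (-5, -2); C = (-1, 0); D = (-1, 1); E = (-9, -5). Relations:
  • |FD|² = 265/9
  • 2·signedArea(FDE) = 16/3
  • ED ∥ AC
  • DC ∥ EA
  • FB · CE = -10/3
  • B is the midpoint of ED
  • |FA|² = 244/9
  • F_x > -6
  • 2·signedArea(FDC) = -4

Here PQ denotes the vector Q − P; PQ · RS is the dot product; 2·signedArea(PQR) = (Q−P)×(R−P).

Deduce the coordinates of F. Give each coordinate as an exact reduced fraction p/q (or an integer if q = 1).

1. F_x = -5  [FB · CE = -10/3 ∩ 2·signedArea(FDC) = -4]
2. F_y = -8/3  [FB · CE = -10/3 ∩ 2·signedArea(FDC) = -4]
   → F = (-5, -8/3)

F = (-5, -8/3)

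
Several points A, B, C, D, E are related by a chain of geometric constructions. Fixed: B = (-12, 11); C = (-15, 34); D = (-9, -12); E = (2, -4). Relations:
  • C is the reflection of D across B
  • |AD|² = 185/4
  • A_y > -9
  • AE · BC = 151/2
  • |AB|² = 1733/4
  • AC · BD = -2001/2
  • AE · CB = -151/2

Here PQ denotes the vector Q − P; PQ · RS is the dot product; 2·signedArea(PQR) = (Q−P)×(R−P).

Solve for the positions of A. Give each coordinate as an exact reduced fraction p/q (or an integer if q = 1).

A = (-7/2, -8)

1. A_x = -7/2  [line -3·x + 23·y + 347/2 = 0 ∩ |AB|² = 1733/4]
2. A_y = -8  [line -3·x + 23·y + 347/2 = 0 ∩ |AB|² = 1733/4]
   → A = (-7/2, -8)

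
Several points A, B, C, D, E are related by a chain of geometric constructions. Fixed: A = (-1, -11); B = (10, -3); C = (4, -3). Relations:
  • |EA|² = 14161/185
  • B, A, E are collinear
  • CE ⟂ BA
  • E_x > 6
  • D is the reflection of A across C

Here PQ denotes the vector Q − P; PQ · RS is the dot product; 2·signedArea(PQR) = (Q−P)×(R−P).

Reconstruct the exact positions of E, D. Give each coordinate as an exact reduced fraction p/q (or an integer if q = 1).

D = (9, 5)
E = (1124/185, -1083/185)

1. E_x = 1124/185  [B, A, E are collinear ∩ CE ⟂ BA]
2. E_y = -1083/185  [B, A, E are collinear ∩ CE ⟂ BA]
   → E = (1124/185, -1083/185)
3. D_x = 9  [D is the reflection of A across C]
4. D_y = 5  [D is the reflection of A across C]
   → D = (9, 5)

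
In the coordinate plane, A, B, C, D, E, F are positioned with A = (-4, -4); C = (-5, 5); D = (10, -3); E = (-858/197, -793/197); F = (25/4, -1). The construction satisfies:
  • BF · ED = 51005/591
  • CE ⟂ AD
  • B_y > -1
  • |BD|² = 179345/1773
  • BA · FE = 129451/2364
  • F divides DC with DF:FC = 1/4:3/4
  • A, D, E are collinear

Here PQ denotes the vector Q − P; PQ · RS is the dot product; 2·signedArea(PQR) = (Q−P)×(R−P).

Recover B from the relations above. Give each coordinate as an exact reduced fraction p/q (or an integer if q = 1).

1. B_x = 127/591  [BF · ED = 51005/591 ∩ BA · FE = 129451/2364]
2. B_y = -133/197  [BF · ED = 51005/591 ∩ BA · FE = 129451/2364]
   → B = (127/591, -133/197)

B = (127/591, -133/197)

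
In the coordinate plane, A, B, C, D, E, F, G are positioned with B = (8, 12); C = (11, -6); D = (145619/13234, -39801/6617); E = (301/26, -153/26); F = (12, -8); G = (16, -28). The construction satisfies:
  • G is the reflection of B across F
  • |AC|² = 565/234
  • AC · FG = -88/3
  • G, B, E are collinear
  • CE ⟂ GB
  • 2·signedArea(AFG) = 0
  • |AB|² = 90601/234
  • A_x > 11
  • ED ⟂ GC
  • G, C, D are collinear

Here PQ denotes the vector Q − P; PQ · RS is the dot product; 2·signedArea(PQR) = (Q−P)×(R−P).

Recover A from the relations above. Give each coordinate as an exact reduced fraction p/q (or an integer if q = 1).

1. A_x = 925/78  [2·signedArea(AFG) = 0 ∩ AC · FG = -88/3]
2. A_y = -569/78  [2·signedArea(AFG) = 0 ∩ AC · FG = -88/3]
   → A = (925/78, -569/78)

A = (925/78, -569/78)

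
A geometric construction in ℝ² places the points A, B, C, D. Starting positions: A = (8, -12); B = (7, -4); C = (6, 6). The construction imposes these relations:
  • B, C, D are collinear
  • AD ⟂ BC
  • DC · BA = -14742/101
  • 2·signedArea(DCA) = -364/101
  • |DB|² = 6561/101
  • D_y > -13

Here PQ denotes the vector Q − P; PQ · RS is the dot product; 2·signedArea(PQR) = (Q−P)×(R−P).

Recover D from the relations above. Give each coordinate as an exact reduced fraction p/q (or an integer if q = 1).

1. D_x = 788/101  [B, C, D are collinear ∩ AD ⟂ BC]
2. D_y = -1214/101  [B, C, D are collinear ∩ AD ⟂ BC]
   → D = (788/101, -1214/101)

D = (788/101, -1214/101)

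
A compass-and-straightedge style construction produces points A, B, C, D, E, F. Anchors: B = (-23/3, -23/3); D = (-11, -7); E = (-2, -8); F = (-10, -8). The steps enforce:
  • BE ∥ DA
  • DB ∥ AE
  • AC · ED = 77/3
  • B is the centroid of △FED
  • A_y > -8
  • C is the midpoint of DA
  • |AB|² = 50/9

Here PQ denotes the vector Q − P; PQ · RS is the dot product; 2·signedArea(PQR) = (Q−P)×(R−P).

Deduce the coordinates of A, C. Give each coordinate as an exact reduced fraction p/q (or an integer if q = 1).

A = (-16/3, -22/3)
C = (-49/6, -43/6)

1. A_x = -16/3  [DB ∥ AE ∩ BE ∥ DA]
2. A_y = -22/3  [DB ∥ AE ∩ BE ∥ DA]
   → A = (-16/3, -22/3)
3. C_x = -49/6  [C is the midpoint of DA]
4. C_y = -43/6  [C is the midpoint of DA]
   → C = (-49/6, -43/6)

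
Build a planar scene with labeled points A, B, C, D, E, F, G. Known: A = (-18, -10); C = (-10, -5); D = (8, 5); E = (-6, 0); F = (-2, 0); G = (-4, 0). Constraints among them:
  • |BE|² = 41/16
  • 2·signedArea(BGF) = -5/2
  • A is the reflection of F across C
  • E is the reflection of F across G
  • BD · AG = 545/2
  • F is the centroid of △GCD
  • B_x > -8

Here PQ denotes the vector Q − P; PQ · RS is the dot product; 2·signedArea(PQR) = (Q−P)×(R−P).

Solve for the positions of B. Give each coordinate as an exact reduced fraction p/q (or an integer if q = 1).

1. B_x = -7  [2·signedArea(BGF) = -5/2 ∩ BD · AG = 545/2]
2. B_y = -5/4  [2·signedArea(BGF) = -5/2 ∩ BD · AG = 545/2]
   → B = (-7, -5/4)

B = (-7, -5/4)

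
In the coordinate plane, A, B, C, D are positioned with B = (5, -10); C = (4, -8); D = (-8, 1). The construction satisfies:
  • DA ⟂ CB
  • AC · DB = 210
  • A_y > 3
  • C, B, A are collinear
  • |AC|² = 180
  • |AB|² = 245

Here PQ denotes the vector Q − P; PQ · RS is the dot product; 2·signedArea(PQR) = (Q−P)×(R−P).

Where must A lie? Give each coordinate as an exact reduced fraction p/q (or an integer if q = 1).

1. A_x = -2  [C, B, A are collinear ∩ DA ⟂ CB]
2. A_y = 4  [C, B, A are collinear ∩ DA ⟂ CB]
   → A = (-2, 4)

A = (-2, 4)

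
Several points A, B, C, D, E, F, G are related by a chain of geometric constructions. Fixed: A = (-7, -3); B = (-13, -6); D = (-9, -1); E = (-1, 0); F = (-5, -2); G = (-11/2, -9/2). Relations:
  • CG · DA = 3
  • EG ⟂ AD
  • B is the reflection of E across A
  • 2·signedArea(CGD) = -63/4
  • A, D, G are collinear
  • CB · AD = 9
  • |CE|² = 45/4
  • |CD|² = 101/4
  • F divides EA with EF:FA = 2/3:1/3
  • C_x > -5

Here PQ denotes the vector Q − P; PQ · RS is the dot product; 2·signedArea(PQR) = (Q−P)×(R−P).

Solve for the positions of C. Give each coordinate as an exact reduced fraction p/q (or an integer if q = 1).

C = (-4, -3/2)

1. C_x = -4  [CB · AD = 9 ∩ 2·signedArea(CGD) = -63/4]
2. C_y = -3/2  [CB · AD = 9 ∩ 2·signedArea(CGD) = -63/4]
   → C = (-4, -3/2)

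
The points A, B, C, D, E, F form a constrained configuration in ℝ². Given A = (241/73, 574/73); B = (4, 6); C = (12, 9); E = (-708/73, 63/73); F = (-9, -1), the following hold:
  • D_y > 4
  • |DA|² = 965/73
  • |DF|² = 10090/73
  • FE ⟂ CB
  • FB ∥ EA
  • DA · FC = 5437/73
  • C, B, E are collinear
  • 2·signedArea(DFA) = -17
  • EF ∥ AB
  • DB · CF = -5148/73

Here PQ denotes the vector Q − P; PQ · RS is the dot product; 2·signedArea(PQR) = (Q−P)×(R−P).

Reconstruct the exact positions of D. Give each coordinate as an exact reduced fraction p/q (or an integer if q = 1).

1. D_x = 84/73  [2·signedArea(DFA) = -17 ∩ DA · FC = 5437/73]
2. D_y = 360/73  [2·signedArea(DFA) = -17 ∩ DA · FC = 5437/73]
   → D = (84/73, 360/73)

D = (84/73, 360/73)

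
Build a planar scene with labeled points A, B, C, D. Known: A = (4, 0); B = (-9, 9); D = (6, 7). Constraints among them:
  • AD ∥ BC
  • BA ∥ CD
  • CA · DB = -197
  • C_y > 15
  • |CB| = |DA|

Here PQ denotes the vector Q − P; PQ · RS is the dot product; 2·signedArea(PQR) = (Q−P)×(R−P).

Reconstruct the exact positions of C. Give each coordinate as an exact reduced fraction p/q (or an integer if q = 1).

1. C_x = -7  [BA ∥ CD ∩ AD ∥ BC]
2. C_y = 16  [BA ∥ CD ∩ AD ∥ BC]
   → C = (-7, 16)

C = (-7, 16)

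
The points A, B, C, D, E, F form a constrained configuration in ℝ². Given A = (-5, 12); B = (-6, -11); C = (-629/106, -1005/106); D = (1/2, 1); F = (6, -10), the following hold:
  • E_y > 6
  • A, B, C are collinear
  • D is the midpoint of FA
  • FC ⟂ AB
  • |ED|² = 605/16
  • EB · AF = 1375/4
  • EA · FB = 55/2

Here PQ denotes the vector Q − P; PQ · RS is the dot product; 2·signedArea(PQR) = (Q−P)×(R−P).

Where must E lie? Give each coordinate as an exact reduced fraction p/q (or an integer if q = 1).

E = (-9/4, 13/2)

1. E_x = -9/4  [EA · FB = 55/2 ∩ EB · AF = 1375/4]
2. E_y = 13/2  [EA · FB = 55/2 ∩ EB · AF = 1375/4]
   → E = (-9/4, 13/2)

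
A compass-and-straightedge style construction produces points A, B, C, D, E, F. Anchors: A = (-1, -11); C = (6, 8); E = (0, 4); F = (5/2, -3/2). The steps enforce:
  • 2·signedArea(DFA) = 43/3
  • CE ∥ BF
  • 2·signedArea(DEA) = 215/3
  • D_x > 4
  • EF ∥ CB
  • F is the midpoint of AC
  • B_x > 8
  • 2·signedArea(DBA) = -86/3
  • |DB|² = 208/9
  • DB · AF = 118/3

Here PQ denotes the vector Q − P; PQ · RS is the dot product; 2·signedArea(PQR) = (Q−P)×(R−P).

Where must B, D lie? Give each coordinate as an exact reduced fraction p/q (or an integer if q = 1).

1. B_x = 17/2  [CE ∥ BF ∩ EF ∥ CB]
2. B_y = 5/2  [CE ∥ BF ∩ EF ∥ CB]
   → B = (17/2, 5/2)
3. D_x = 9/2  [2·signedArea(DBA) = -86/3 ∩ 2·signedArea(DFA) = 43/3]
4. D_y = -1/6  [2·signedArea(DBA) = -86/3 ∩ 2·signedArea(DFA) = 43/3]
   → D = (9/2, -1/6)

B = (17/2, 5/2)
D = (9/2, -1/6)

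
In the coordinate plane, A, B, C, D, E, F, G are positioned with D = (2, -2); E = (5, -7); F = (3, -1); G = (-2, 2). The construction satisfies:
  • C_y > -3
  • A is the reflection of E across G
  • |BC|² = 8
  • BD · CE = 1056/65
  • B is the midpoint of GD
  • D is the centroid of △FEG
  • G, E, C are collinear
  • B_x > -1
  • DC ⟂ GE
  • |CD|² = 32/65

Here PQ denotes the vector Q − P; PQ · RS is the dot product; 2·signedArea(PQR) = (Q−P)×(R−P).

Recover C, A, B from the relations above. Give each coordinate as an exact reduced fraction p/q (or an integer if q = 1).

1. C_x = 94/65  [G, E, C are collinear ∩ DC ⟂ GE]
2. C_y = -158/65  [G, E, C are collinear ∩ DC ⟂ GE]
   → C = (94/65, -158/65)
3. A_x = -9  [A is the reflection of E across G]
4. A_y = 11  [A is the reflection of E across G]
   → A = (-9, 11)
5. B_x = 0  [B is the midpoint of GD]
6. B_y = 0  [B is the midpoint of GD]
   → B = (0, 0)

A = (-9, 11)
B = (0, 0)
C = (94/65, -158/65)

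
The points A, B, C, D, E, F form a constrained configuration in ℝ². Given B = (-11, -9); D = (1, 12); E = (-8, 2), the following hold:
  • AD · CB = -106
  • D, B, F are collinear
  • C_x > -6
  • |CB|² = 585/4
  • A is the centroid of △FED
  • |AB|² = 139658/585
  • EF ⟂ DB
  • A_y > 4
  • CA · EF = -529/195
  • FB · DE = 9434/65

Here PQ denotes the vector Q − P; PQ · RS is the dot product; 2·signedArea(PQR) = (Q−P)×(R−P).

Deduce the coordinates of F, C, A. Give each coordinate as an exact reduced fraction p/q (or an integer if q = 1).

1. F_x = -359/65  [D, B, F are collinear ∩ EF ⟂ DB]
2. F_y = 38/65  [D, B, F are collinear ∩ EF ⟂ DB]
   → F = (-359/65, 38/65)
3. A_x = -814/195  [A is the centroid of △FED]
4. A_y = 316/65  [A is the centroid of △FED]
   → A = (-814/195, 316/65)
5. C_x = -5  [CA · EF = -529/195 ∩ AD · CB = -106]
6. C_y = 3/2  [CA · EF = -529/195 ∩ AD · CB = -106]
   → C = (-5, 3/2)

A = (-814/195, 316/65)
C = (-5, 3/2)
F = (-359/65, 38/65)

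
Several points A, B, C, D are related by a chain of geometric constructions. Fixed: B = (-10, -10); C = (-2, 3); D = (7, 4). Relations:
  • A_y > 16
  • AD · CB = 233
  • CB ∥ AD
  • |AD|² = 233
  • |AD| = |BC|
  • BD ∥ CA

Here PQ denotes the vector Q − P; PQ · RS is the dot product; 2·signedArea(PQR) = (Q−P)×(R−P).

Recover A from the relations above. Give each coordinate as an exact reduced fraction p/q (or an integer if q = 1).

A = (15, 17)

1. A_x = 15  [CB ∥ AD ∩ BD ∥ CA]
2. A_y = 17  [CB ∥ AD ∩ BD ∥ CA]
   → A = (15, 17)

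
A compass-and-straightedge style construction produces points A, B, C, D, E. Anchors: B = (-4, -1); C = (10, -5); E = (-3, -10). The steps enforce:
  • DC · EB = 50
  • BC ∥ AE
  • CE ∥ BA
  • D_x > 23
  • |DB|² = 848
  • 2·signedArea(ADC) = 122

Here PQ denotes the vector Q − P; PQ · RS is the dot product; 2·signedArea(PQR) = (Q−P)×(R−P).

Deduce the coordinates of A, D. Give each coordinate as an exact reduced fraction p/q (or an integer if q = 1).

A = (-17, -6)
D = (24, -9)

1. A_x = -17  [BC ∥ AE ∩ CE ∥ BA]
2. A_y = -6  [BC ∥ AE ∩ CE ∥ BA]
   → A = (-17, -6)
3. D_x = 24  [DC · EB = 50 ∩ 2·signedArea(ADC) = 122]
4. D_y = -9  [DC · EB = 50 ∩ 2·signedArea(ADC) = 122]
   → D = (24, -9)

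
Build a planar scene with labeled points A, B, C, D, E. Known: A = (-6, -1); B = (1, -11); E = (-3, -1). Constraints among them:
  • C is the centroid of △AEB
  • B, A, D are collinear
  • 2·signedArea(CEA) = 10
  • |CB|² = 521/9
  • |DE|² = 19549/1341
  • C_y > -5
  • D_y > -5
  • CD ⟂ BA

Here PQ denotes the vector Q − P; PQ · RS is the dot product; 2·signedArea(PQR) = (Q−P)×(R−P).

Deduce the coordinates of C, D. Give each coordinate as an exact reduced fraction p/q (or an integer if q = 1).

1. C_x = -8/3  [C is the centroid of △AEB]
2. C_y = -13/3  [C is the centroid of △AEB]
   → C = (-8/3, -13/3)
3. D_x = -1492/447  [B, A, D are collinear ∩ CD ⟂ BA]
4. D_y = -2147/447  [B, A, D are collinear ∩ CD ⟂ BA]
   → D = (-1492/447, -2147/447)

C = (-8/3, -13/3)
D = (-1492/447, -2147/447)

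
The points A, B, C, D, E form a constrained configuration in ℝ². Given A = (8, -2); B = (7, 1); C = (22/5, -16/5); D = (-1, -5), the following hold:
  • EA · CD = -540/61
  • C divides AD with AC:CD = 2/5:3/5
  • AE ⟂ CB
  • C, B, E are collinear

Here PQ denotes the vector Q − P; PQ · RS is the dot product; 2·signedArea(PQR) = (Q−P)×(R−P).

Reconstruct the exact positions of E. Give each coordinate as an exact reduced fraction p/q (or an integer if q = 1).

1. E_x = 362/61  [C, B, E are collinear ∩ AE ⟂ CB]
2. E_y = -44/61  [C, B, E are collinear ∩ AE ⟂ CB]
   → E = (362/61, -44/61)

E = (362/61, -44/61)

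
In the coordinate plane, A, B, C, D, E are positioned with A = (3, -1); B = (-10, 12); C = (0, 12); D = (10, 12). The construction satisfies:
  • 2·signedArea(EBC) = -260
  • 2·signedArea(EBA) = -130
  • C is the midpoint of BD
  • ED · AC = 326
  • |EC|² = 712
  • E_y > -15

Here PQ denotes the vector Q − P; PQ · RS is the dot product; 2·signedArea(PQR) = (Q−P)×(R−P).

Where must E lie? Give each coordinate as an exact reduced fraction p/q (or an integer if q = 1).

E = (6, -14)

1. E_x = 6  [2·signedArea(EBC) = -260 ∩ 2·signedArea(EBA) = -130]
2. E_y = -14  [2·signedArea(EBC) = -260 ∩ 2·signedArea(EBA) = -130]
   → E = (6, -14)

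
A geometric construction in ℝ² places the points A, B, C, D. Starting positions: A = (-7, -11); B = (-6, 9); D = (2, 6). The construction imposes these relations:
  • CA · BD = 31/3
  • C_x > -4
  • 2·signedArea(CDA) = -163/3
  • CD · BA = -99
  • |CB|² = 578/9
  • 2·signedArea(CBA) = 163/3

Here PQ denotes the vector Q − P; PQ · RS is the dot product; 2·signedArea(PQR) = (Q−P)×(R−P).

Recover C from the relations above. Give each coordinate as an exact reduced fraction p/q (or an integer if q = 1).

1. C_x = -11/3  [2·signedArea(CBA) = 163/3 ∩ 2·signedArea(CDA) = -163/3]
2. C_y = 4/3  [2·signedArea(CBA) = 163/3 ∩ 2·signedArea(CDA) = -163/3]
   → C = (-11/3, 4/3)

C = (-11/3, 4/3)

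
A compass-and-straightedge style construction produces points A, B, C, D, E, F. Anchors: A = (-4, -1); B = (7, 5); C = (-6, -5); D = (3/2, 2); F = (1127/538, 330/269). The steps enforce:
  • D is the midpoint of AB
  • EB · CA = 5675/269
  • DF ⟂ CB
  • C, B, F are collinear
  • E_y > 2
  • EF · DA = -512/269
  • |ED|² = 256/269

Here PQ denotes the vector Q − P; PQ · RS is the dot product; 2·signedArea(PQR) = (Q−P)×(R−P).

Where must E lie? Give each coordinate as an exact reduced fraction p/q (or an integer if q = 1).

1. E_x = 487/538  [EF · DA = -512/269 ∩ EB · CA = 5675/269]
2. E_y = 746/269  [EF · DA = -512/269 ∩ EB · CA = 5675/269]
   → E = (487/538, 746/269)

E = (487/538, 746/269)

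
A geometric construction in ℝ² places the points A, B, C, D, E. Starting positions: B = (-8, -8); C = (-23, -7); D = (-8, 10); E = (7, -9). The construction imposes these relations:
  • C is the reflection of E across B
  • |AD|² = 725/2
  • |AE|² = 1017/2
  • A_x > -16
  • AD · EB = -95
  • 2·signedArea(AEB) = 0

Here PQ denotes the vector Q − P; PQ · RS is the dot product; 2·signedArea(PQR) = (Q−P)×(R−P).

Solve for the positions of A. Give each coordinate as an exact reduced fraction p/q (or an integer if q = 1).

1. A_x = -31/2  [2·signedArea(AEB) = 0 ∩ AD · EB = -95]
2. A_y = -15/2  [2·signedArea(AEB) = 0 ∩ AD · EB = -95]
   → A = (-31/2, -15/2)

A = (-31/2, -15/2)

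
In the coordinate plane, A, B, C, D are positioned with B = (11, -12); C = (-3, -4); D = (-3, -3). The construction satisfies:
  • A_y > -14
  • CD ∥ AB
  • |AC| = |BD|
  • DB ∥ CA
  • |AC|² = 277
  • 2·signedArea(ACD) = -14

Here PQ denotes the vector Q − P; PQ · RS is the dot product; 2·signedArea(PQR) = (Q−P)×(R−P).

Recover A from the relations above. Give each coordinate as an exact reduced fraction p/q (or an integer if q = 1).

1. A_x = 11  [CD ∥ AB ∩ DB ∥ CA]
2. A_y = -13  [CD ∥ AB ∩ DB ∥ CA]
   → A = (11, -13)

A = (11, -13)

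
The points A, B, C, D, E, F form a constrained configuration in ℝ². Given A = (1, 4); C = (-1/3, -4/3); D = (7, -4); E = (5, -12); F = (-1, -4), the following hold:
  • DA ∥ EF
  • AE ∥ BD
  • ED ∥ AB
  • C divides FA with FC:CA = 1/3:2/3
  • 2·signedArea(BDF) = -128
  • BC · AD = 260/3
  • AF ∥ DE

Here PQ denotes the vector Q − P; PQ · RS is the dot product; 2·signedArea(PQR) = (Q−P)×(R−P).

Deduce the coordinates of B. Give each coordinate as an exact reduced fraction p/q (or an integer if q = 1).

1. B_x = 3  [AE ∥ BD ∩ ED ∥ AB]
2. B_y = 12  [AE ∥ BD ∩ ED ∥ AB]
   → B = (3, 12)

B = (3, 12)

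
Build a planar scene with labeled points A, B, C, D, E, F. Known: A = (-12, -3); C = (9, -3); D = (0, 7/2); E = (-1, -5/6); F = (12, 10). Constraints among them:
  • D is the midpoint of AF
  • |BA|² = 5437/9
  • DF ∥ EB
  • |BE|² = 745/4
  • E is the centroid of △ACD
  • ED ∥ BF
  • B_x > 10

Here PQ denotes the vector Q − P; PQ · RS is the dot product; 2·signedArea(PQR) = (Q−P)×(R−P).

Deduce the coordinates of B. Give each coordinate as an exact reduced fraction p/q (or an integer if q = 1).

1. B_x = 11  [ED ∥ BF ∩ DF ∥ EB]
2. B_y = 17/3  [ED ∥ BF ∩ DF ∥ EB]
   → B = (11, 17/3)

B = (11, 17/3)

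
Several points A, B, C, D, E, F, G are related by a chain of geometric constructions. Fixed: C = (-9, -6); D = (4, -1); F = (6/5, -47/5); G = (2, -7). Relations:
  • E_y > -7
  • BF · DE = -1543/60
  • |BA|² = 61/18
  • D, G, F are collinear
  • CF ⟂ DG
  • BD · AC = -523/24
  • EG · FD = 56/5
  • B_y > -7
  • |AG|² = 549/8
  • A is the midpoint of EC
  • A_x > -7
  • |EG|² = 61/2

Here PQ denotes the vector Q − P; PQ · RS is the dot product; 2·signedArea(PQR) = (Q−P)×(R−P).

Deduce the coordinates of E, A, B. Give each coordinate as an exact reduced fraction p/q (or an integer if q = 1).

A = (-25/4, -25/4)
B = (-53/12, -77/12)
E = (-7/2, -13/2)

1. E_x = -7/2  [line -14/5·x + -42/5·y + -322/5 = 0 ∩ |EG|² = 61/2]
2. E_y = -13/2  [line -14/5·x + -42/5·y + -322/5 = 0 ∩ |EG|² = 61/2]
   → E = (-7/2, -13/2)
3. A_x = -25/4  [A is the midpoint of EC]
4. A_y = -25/4  [A is the midpoint of EC]
   → A = (-25/4, -25/4)
5. B_x = -53/12  [BF · DE = -1543/60 ∩ BD · AC = -523/24]
6. B_y = -77/12  [BF · DE = -1543/60 ∩ BD · AC = -523/24]
   → B = (-53/12, -77/12)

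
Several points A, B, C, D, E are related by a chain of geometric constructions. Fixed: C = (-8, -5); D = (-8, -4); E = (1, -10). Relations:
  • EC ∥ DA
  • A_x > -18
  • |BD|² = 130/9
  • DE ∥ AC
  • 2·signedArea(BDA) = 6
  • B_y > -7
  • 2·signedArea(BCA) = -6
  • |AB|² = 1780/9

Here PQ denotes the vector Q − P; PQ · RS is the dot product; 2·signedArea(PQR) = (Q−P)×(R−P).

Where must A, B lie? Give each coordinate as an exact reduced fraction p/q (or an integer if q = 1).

1. A_x = -17  [DE ∥ AC ∩ EC ∥ DA]
2. A_y = 1  [DE ∥ AC ∩ EC ∥ DA]
   → A = (-17, 1)
3. B_x = -5  [2·signedArea(BCA) = -6 ∩ 2·signedArea(BDA) = 6]
4. B_y = -19/3  [2·signedArea(BCA) = -6 ∩ 2·signedArea(BDA) = 6]
   → B = (-5, -19/3)

A = (-17, 1)
B = (-5, -19/3)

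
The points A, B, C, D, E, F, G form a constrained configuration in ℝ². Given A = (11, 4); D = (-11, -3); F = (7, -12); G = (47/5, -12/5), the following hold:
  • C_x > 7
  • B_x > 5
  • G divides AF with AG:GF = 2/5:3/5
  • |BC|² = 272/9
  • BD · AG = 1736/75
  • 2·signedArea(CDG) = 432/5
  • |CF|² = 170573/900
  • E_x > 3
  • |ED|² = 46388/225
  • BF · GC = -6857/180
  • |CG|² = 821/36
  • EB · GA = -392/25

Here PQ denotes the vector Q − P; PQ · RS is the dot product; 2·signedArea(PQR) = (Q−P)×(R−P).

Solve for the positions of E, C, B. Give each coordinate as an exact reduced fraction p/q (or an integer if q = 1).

1. C_x = 106/15  [line -3/5·x + 102/5·y + -159/5 = 0 ∩ |CF|² = 170573/900]
2. C_y = 53/30  [line -3/5·x + 102/5·y + -159/5 = 0 ∩ |CF|² = 170573/900]
   → C = (106/15, 53/30)
3. B_x = 86/15  [BF · GC = -6857/180 ∩ BD · AG = 1736/75]
4. B_y = -107/30  [BF · GC = -6857/180 ∩ BD · AG = 1736/75]
   → B = (86/15, -107/30)
5. E_x = 47/15  [line -8/5·x + -32/5·y + 152/75 = 0 ∩ |ED|² = 46388/225]
6. E_y = -7/15  [line -8/5·x + -32/5·y + 152/75 = 0 ∩ |ED|² = 46388/225]
   → E = (47/15, -7/15)

B = (86/15, -107/30)
C = (106/15, 53/30)
E = (47/15, -7/15)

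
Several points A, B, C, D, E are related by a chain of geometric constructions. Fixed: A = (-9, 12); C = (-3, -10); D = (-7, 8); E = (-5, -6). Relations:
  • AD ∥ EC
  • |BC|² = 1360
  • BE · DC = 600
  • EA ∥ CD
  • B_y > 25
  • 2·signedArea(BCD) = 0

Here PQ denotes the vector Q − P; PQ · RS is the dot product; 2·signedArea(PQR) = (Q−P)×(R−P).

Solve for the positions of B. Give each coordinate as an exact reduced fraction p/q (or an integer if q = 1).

B = (-11, 26)

1. B_x = -11  [2·signedArea(BCD) = 0 ∩ BE · DC = 600]
2. B_y = 26  [2·signedArea(BCD) = 0 ∩ BE · DC = 600]
   → B = (-11, 26)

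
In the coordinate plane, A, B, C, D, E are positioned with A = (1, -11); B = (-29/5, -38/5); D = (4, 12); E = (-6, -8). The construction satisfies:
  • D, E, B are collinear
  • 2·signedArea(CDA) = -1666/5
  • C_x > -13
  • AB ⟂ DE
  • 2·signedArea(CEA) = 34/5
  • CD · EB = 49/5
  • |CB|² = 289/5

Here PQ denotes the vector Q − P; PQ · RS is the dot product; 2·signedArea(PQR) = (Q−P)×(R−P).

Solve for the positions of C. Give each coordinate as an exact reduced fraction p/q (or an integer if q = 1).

1. C_x = -63/5  [2·signedArea(CEA) = 34/5 ∩ CD · EB = 49/5]
2. C_y = -21/5  [2·signedArea(CEA) = 34/5 ∩ CD · EB = 49/5]
   → C = (-63/5, -21/5)

C = (-63/5, -21/5)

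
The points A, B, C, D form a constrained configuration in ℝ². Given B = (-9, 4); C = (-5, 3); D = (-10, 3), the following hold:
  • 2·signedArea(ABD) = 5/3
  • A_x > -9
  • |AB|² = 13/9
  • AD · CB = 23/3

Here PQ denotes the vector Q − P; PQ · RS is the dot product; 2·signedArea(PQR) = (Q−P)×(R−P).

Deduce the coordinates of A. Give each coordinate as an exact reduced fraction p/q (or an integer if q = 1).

A = (-8, 10/3)

1. A_x = -8  [AD · CB = 23/3 ∩ 2·signedArea(ABD) = 5/3]
2. A_y = 10/3  [AD · CB = 23/3 ∩ 2·signedArea(ABD) = 5/3]
   → A = (-8, 10/3)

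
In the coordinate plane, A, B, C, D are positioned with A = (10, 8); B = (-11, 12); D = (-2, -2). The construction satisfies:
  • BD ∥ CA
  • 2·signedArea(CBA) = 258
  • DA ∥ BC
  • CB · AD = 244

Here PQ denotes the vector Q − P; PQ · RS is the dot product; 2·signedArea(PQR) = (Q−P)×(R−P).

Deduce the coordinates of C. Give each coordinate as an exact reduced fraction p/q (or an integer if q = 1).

C = (1, 22)

1. C_x = 1  [BD ∥ CA ∩ DA ∥ BC]
2. C_y = 22  [BD ∥ CA ∩ DA ∥ BC]
   → C = (1, 22)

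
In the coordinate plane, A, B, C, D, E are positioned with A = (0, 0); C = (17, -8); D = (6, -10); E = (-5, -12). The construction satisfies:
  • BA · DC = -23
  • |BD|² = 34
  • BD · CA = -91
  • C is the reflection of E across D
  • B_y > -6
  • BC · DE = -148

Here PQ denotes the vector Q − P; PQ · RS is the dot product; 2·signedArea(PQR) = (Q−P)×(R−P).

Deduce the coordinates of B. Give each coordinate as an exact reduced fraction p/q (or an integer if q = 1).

1. B_x = 3  [BC · DE = -148 ∩ BD · CA = -91]
2. B_y = -5  [BC · DE = -148 ∩ BD · CA = -91]
   → B = (3, -5)

B = (3, -5)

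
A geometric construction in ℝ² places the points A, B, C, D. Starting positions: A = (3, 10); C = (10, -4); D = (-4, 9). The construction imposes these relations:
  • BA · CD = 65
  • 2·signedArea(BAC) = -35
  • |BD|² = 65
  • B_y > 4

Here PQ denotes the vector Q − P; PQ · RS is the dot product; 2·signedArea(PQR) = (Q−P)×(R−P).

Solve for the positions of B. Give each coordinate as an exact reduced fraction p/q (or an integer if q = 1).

1. B_x = 3  [2·signedArea(BAC) = -35 ∩ BA · CD = 65]
2. B_y = 5  [2·signedArea(BAC) = -35 ∩ BA · CD = 65]
   → B = (3, 5)

B = (3, 5)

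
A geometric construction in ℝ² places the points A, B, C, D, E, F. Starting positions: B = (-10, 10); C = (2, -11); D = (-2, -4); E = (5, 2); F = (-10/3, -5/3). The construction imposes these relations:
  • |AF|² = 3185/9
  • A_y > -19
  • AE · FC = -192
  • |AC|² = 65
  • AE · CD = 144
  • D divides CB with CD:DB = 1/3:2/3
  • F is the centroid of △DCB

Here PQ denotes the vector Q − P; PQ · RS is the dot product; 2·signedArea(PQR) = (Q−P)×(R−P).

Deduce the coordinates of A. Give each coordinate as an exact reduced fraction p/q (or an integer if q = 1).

A = (6, -18)

1. A_x = 6  [line -16/3·x + 28/3·y + 200 = 0 ∩ |AC|² = 65]
2. A_y = -18  [line -16/3·x + 28/3·y + 200 = 0 ∩ |AC|² = 65]
   → A = (6, -18)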